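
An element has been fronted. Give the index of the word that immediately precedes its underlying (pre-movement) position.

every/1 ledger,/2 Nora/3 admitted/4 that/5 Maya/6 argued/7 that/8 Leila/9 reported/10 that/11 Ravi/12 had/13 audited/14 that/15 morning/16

The displaced element is "every ledger" (word 2).
It is linked across 3 clause boundaries (that → that → that).
It functions as the direct object of "audited", so the gap sits immediately after word 14 ("audited").
Base order: Nora admitted that Maya argued that Leila reported that Ravi had audited every ledger that morning.

14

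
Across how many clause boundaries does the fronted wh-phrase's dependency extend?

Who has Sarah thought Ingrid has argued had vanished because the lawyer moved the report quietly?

2

"who" is extracted from the subject of "vanished".
Boundaries crossed, outermost first: [Ø], [Ø] — 2 in total.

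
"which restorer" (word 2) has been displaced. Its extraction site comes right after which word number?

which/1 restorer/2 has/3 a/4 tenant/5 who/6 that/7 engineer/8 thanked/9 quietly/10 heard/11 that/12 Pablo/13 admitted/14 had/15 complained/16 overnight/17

14

The displaced element is "which restorer" (word 2).
It is linked across 2 clause boundaries (that → Ø).
It functions as the subject of "complained", so the gap sits immediately after word 14 ("admitted").
Base order: A tenant who that engineer thanked quietly has heard that Pablo admitted which restorer had complained overnight.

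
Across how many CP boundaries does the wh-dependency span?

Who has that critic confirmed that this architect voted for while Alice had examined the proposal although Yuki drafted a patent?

1

"who" is extracted from the PP object of "voted".
Boundaries crossed, outermost first: [that] — 1 in total.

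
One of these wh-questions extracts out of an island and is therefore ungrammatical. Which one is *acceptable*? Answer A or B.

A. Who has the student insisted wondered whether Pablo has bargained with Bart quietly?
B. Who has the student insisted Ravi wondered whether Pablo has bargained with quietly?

A

In B, the wh-phrase is extracted from inside a wh-island (introduced by "whether"), which blocks movement.
In A, the extraction path crosses only that-complement boundaries, which are transparent.
So A is grammatical.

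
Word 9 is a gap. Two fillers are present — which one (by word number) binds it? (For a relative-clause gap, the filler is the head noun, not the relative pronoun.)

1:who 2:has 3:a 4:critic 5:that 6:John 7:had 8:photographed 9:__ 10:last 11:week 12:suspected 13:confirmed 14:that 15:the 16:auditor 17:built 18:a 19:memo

4

The marked gap is inside the relative clause, the direct object of "photographed".
Its filler is the head noun "critic" (via "that"), at word 4.
(The other dependency links word 1 to a gap after word 12.)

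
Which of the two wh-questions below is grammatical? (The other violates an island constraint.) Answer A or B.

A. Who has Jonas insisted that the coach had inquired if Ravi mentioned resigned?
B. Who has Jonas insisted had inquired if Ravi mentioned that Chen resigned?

B

In A, the wh-phrase is extracted from inside a wh-island (introduced by "if"), which blocks movement.
In B, the extraction path crosses only that-complement boundaries, which are transparent.
So B is grammatical.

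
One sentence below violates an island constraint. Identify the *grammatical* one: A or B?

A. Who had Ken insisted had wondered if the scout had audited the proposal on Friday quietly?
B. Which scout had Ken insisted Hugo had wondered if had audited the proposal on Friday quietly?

A

In B, the wh-phrase is extracted from inside a wh-island (introduced by "if"), which blocks movement.
In A, the extraction path crosses only that-complement boundaries, which are transparent.
So A is grammatical.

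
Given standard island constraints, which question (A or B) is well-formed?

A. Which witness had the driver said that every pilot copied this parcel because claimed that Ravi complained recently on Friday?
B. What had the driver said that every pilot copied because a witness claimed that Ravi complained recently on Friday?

In A, the wh-phrase is extracted from inside an adjunct island (introduced by "because"), which blocks movement.
In B, the extraction path crosses only that-complement boundaries, which are transparent.
So B is grammatical.

B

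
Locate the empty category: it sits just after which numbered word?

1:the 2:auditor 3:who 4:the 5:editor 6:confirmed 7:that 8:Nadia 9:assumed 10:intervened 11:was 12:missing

The displaced element is "the auditor" (word 2).
It is linked across 2 clause boundaries (that → Ø).
It functions as the subject of "intervened", so the gap sits immediately after word 9 ("assumed").
Base order: The editor confirmed that Nadia assumed that the auditor intervened.

9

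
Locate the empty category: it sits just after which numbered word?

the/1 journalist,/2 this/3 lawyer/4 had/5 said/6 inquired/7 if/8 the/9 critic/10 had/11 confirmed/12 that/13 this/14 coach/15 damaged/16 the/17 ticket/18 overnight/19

The displaced element is "the journalist" (word 2).
It is linked across 1 clause boundary (Ø).
It functions as the subject of "inquired", so the gap sits immediately after word 6 ("said").
Base order: This lawyer had said that the journalist inquired if the critic had confirmed that this coach damaged the ticket overnight.

6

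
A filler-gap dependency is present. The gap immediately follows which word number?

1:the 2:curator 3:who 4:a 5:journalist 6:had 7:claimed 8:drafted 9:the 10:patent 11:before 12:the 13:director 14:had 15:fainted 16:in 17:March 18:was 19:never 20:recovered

7

The displaced element is "the curator" (word 2).
It is linked across 1 clause boundary (Ø).
It functions as the subject of "drafted", so the gap sits immediately after word 7 ("claimed").
Base order: A journalist had claimed that the curator drafted the patent before the director had fainted in March.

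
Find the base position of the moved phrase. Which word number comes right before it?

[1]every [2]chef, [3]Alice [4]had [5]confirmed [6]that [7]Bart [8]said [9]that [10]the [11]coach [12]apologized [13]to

The displaced element is "every chef" (word 2).
It is linked across 2 clause boundaries (that → that).
It functions as the object of the preposition "to" of "apologized", so the gap sits immediately after word 13 ("to").
Base order: Alice had confirmed that Bart said that the coach apologized to every chef.

13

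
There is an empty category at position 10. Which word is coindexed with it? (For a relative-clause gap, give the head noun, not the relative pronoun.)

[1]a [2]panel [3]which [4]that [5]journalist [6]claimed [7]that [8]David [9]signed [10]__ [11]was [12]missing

The gap at 10 is the object of "signed", inside a relative clause.
The relative pronoun is "which" (word 3); it is bound by the head noun immediately before it.
Its filler is the head noun "panel", at word 2.

2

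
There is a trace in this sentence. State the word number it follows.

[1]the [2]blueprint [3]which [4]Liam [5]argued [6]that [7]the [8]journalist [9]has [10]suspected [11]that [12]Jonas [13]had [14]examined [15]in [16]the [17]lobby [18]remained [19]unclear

The displaced element is "the blueprint" (word 2).
It is linked across 2 clause boundaries (that → that).
It functions as the direct object of "examined", so the gap sits immediately after word 14 ("examined").
Base order: Liam argued that the journalist has suspected that Jonas had examined the blueprint in the lobby.

14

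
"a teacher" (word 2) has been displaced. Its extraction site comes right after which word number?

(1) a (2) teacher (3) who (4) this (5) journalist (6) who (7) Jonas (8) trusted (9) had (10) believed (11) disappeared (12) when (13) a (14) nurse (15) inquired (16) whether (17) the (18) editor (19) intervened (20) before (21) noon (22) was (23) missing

The displaced element is "a teacher" (word 2).
It is linked across 1 clause boundary (Ø).
It functions as the subject of "disappeared", so the gap sits immediately after word 10 ("believed").
Base order: This journalist who Jonas trusted had believed that a teacher disappeared when a nurse inquired whether the editor intervened before noon.

10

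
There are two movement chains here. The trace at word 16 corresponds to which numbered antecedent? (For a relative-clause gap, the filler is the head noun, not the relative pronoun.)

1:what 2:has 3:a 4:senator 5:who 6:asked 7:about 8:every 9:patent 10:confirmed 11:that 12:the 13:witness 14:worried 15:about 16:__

The marked gap is the object of the preposition "about" of "worried".
Its filler is the fronted wh-phrase "what", at word 1.
(The other dependency links word 4 to a gap after word 5.)

1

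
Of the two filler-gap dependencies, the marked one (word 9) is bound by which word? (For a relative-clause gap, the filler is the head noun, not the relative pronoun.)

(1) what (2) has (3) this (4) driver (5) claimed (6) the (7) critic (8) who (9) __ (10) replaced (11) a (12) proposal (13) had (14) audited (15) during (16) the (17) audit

7

The marked gap is inside the relative clause, the subject of "replaced".
Its filler is the head noun "critic" (via "who"), at word 7.
(The other dependency links word 1 to a gap after word 14.)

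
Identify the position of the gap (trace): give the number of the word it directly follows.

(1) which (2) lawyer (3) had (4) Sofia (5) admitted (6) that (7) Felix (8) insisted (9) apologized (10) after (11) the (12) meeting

8

The displaced element is "which lawyer" (word 2).
It is linked across 2 clause boundaries (that → Ø).
It functions as the subject of "apologized", so the gap sits immediately after word 8 ("insisted").
Base order: Sofia had admitted that Felix insisted that which lawyer apologized after the meeting.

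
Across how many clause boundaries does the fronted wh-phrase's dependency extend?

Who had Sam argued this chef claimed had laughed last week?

2

"who" is extracted from the subject of "laughed".
Boundaries crossed, outermost first: [Ø], [Ø] — 2 in total.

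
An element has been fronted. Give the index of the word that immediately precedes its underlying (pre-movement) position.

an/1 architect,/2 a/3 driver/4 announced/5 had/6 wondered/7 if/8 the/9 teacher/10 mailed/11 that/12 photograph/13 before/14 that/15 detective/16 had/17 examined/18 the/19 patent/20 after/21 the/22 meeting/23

5

The displaced element is "an architect" (word 2).
It is linked across 1 clause boundary (Ø).
It functions as the subject of "wondered", so the gap sits immediately after word 5 ("announced").
Base order: A driver announced that an architect had wondered if the teacher mailed that photograph before that detective had examined the patent after the meeting.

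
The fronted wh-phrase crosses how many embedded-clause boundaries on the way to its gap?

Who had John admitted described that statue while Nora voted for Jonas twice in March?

"who" is extracted from the subject of "described".
Boundaries crossed, outermost first: [Ø] — 1 in total.

1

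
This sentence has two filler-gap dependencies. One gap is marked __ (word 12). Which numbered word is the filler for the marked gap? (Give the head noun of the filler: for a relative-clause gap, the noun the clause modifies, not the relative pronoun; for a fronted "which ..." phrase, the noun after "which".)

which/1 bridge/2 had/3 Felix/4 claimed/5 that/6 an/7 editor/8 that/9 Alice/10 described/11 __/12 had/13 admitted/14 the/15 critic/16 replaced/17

8

The marked gap is inside the relative clause, the direct object of "described".
Its filler is the head noun "editor" (via "that"), at word 8.
(The other dependency links word 2 to a gap after word 17.)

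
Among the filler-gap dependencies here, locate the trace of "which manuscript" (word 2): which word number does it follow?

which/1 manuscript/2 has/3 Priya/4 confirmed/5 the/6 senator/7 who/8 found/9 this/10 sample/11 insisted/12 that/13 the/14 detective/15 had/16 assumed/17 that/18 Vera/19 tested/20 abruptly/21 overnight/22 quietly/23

20

The displaced element is "which manuscript" (word 2).
It is linked across 3 clause boundaries (Ø → that → that).
It functions as the direct object of "tested", so the gap sits immediately after word 20 ("tested").
Base order: Priya has confirmed the senator who found this sample insisted that the detective had assumed that Vera tested which manuscript abruptly overnight quietly.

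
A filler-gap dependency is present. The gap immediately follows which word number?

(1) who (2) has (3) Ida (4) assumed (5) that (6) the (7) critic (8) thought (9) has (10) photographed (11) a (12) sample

The displaced element is "who" (word 1).
It is linked across 2 clause boundaries (that → Ø).
It functions as the subject of "photographed", so the gap sits immediately after word 8 ("thought").
Base order: Ida has assumed that the critic thought that who has photographed a sample.

8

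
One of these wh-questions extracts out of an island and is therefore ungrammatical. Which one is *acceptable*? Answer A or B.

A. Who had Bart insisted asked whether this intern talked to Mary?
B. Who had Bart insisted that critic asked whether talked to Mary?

In B, the wh-phrase is extracted from inside a wh-island (introduced by "whether"), which blocks movement.
In A, the extraction path crosses only that-complement boundaries, which are transparent.
So A is grammatical.

A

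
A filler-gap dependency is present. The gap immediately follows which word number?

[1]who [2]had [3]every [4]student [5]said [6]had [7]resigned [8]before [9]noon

The displaced element is "who" (word 1).
It is linked across 1 clause boundary (Ø).
It functions as the subject of "resigned", so the gap sits immediately after word 5 ("said").
Base order: Every student had said that who had resigned before noon.

5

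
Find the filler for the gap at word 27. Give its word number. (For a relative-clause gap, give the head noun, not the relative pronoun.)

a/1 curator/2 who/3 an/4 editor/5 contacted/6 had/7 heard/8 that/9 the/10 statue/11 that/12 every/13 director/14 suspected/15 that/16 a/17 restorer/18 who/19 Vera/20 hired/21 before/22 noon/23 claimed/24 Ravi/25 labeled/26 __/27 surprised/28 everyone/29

The gap at 27 is the object of "labeled", inside a relative clause.
The relative pronoun is "that" (word 12); it is bound by the head noun immediately before it.
Its filler is the head noun "statue", at word 11.

11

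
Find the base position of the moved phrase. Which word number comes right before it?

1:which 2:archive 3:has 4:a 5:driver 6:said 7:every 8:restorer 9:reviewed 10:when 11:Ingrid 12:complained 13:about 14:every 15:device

9

The displaced element is "which archive" (word 2).
It is linked across 1 clause boundary (Ø).
It functions as the direct object of "reviewed", so the gap sits immediately after word 9 ("reviewed").
Base order: A driver has said every restorer reviewed which archive when Ingrid complained about every device.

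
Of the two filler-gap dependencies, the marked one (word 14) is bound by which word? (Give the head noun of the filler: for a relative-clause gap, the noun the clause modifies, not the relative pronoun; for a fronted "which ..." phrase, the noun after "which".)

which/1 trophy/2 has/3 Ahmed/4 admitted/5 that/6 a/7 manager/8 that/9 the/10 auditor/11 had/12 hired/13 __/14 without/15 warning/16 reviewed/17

The marked gap is inside the relative clause, the direct object of "hired".
Its filler is the head noun "manager" (via "that"), at word 8.
(The other dependency links word 2 to a gap after word 17.)

8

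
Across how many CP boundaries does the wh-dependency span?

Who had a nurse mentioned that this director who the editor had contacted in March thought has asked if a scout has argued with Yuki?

2

"who" is extracted from the subject of "asked".
Boundaries crossed, outermost first: [that], [Ø] — 2 in total.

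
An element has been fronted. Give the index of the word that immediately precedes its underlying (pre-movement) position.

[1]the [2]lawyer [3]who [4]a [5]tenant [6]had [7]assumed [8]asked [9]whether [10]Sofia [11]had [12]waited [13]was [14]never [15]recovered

7

The displaced element is "the lawyer" (word 2).
It is linked across 1 clause boundary (Ø).
It functions as the subject of "asked", so the gap sits immediately after word 7 ("assumed").
Base order: A tenant had assumed that the lawyer asked whether Sofia had waited.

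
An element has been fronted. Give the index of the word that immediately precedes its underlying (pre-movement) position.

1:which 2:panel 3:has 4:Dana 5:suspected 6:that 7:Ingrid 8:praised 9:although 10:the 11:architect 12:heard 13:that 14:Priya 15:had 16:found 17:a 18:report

8

The displaced element is "which panel" (word 2).
It is linked across 1 clause boundary (that).
It functions as the direct object of "praised", so the gap sits immediately after word 8 ("praised").
Base order: Dana has suspected that Ingrid praised which panel although the architect heard that Priya had found a report.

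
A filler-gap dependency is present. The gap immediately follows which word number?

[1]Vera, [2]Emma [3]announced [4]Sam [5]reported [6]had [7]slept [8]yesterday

The displaced element is "Vera" (word 1).
It is linked across 2 clause boundaries (Ø → Ø).
It functions as the subject of "slept", so the gap sits immediately after word 5 ("reported").
Base order: Emma announced Sam reported that Vera had slept yesterday.

5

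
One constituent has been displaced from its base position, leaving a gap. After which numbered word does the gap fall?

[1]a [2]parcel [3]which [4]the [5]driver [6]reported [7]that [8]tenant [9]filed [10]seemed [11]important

9

The displaced element is "a parcel" (word 2).
It is linked across 1 clause boundary (Ø).
It functions as the direct object of "filed", so the gap sits immediately after word 9 ("filed").
Base order: The driver reported that tenant filed a parcel.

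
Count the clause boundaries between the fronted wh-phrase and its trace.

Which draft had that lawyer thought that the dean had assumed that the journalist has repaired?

2

"which draft" is extracted from the object of "repaired".
Boundaries crossed, outermost first: [that], [that] — 2 in total.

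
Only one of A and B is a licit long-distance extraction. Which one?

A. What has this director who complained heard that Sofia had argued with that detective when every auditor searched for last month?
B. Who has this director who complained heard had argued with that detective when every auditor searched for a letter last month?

In A, the wh-phrase is extracted from inside an adjunct island (introduced by "when"), which blocks movement.
In B, the extraction path crosses only that-complement boundaries, which are transparent.
So B is grammatical.

B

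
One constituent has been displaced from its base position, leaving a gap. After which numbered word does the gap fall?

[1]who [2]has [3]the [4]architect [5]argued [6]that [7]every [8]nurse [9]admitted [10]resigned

9

The displaced element is "who" (word 1).
It is linked across 2 clause boundaries (that → Ø).
It functions as the subject of "resigned", so the gap sits immediately after word 9 ("admitted").
Base order: The architect has argued that every nurse admitted that who resigned.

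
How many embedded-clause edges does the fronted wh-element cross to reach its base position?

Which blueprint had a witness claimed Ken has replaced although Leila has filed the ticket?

1

"which blueprint" is extracted from the object of "replaced".
Boundaries crossed, outermost first: [Ø] — 1 in total.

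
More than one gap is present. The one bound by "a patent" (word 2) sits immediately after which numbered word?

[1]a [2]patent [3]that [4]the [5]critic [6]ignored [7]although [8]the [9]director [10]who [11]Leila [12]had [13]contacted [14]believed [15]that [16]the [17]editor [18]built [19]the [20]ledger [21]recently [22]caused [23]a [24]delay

The displaced element is "a patent" (word 2).
It functions as the direct object of "ignored", so the gap sits immediately after word 6 ("ignored").
Base order: The critic ignored a patent although the director who Leila had contacted believed that the editor built the ledger recently.

6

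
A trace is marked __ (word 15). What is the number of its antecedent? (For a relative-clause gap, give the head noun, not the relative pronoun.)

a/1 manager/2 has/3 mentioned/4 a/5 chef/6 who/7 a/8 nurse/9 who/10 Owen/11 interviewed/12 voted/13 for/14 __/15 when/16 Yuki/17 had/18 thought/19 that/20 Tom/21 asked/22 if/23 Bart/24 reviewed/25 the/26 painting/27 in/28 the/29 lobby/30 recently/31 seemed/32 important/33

The gap at 15 is the prepositional object of "voted", inside a relative clause.
The relative pronoun is "who" (word 7); it is bound by the head noun immediately before it.
Its filler is the head noun "chef", at word 6.

6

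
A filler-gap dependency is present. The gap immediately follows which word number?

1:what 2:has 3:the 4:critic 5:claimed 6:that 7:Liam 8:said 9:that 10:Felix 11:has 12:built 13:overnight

The displaced element is "what" (word 1).
It is linked across 2 clause boundaries (that → that).
It functions as the direct object of "built", so the gap sits immediately after word 12 ("built").
Base order: The critic has claimed that Liam said that Felix has built what overnight.

12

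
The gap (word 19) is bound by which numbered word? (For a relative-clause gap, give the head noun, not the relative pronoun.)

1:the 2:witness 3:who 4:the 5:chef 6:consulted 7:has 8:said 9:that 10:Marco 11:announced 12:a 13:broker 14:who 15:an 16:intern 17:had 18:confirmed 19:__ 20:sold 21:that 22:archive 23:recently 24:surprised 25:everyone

13

The gap at 19 is the subject of "sold", inside a relative clause.
The relative pronoun is "who" (word 14); it is bound by the head noun immediately before it.
Its filler is the head noun "broker", at word 13.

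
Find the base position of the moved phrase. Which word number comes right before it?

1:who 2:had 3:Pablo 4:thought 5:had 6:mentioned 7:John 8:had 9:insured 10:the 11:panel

4

The displaced element is "who" (word 1).
It is linked across 1 clause boundary (Ø).
It functions as the subject of "mentioned", so the gap sits immediately after word 4 ("thought").
Base order: Pablo had thought who had mentioned John had insured the panel.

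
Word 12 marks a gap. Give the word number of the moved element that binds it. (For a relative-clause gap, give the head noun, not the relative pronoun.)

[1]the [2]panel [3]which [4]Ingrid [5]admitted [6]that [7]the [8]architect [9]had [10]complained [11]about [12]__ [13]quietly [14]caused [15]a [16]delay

2

The gap at 12 is the prepositional object of "complained", inside a relative clause.
The relative pronoun is "which" (word 3); it is bound by the head noun immediately before it.
Its filler is the head noun "panel", at word 2.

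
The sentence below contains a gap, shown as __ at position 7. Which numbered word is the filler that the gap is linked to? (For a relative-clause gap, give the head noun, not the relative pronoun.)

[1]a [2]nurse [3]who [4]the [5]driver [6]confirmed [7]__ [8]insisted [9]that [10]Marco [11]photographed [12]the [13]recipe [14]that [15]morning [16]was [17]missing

The gap at 7 is the subject of "insisted", inside a relative clause.
The relative pronoun is "who" (word 3); it is bound by the head noun immediately before it.
Its filler is the head noun "nurse", at word 2.

2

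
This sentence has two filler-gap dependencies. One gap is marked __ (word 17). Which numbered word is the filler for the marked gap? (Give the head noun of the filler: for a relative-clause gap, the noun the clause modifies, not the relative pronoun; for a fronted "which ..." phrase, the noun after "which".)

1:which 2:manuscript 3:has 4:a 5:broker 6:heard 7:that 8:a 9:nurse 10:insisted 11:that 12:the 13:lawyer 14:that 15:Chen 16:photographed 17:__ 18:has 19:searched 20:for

The marked gap is inside the relative clause, the direct object of "photographed".
Its filler is the head noun "lawyer" (via "that"), at word 13.
(The other dependency links word 2 to a gap after word 20.)

13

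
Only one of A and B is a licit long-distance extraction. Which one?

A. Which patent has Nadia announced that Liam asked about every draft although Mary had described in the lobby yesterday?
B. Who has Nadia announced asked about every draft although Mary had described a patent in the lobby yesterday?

B

In A, the wh-phrase is extracted from inside an adjunct island (introduced by "although"), which blocks movement.
In B, the extraction path crosses only that-complement boundaries, which are transparent.
So B is grammatical.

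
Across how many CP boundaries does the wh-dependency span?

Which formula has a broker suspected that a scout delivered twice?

1

"which formula" is extracted from the object of "delivered".
Boundaries crossed, outermost first: [that] — 1 in total.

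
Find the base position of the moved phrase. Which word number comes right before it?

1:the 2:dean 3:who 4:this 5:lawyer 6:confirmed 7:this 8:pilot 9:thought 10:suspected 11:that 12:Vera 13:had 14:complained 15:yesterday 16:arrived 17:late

9

The displaced element is "the dean" (word 2).
It is linked across 2 clause boundaries (Ø → Ø).
It functions as the subject of "suspected", so the gap sits immediately after word 9 ("thought").
Base order: This lawyer confirmed this pilot thought that the dean suspected that Vera had complained yesterday.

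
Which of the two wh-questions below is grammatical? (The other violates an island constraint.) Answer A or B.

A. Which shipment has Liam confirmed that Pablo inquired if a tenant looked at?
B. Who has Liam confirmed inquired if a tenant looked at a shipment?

B

In A, the wh-phrase is extracted from inside a wh-island (introduced by "if"), which blocks movement.
In B, the extraction path crosses only that-complement boundaries, which are transparent.
So B is grammatical.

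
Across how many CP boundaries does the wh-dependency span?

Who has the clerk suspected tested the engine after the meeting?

"who" is extracted from the subject of "tested".
Boundaries crossed, outermost first: [Ø] — 1 in total.

1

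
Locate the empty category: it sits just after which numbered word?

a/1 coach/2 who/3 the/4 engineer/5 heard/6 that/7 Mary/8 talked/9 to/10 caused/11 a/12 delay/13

10

The displaced element is "a coach" (word 2).
It is linked across 1 clause boundary (that).
It functions as the object of the preposition "to" of "talked", so the gap sits immediately after word 10 ("to").
Base order: The engineer heard that Mary talked to a coach.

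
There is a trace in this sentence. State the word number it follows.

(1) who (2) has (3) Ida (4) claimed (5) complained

The displaced element is "who" (word 1).
It is linked across 1 clause boundary (Ø).
It functions as the subject of "complained", so the gap sits immediately after word 4 ("claimed").
Base order: Ida has claimed who complained.

4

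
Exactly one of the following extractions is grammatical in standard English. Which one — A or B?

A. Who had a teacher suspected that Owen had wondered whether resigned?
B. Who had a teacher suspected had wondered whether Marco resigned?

B

In A, the wh-phrase is extracted from inside a wh-island (introduced by "whether"), which blocks movement.
In B, the extraction path crosses only that-complement boundaries, which are transparent.
So B is grammatical.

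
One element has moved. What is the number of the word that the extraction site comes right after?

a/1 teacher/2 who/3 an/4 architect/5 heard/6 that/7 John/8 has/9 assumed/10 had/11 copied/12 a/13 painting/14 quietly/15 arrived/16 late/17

10

The displaced element is "a teacher" (word 2).
It is linked across 2 clause boundaries (that → Ø).
It functions as the subject of "copied", so the gap sits immediately after word 10 ("assumed").
Base order: An architect heard that John has assumed that a teacher had copied a painting quietly.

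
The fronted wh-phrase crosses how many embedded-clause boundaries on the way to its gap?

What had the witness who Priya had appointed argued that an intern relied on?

"what" is extracted from the PP object of "relied".
Boundaries crossed, outermost first: [that] — 1 in total.

1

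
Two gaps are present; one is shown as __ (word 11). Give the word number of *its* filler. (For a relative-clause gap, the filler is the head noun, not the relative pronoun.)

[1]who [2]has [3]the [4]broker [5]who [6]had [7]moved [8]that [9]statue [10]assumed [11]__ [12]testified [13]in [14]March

The marked gap is the subject of "testified".
Its filler is the fronted wh-phrase "who", at word 1.
(The other dependency links word 4 to a gap after word 5.)

1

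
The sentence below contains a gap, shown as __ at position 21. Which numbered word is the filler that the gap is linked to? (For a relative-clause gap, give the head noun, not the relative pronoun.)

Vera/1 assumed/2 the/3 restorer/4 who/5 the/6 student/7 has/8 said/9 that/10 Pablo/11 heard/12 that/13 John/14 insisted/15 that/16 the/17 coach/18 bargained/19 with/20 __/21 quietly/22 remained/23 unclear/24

The gap at 21 is the prepositional object of "bargained", inside a relative clause.
The relative pronoun is "who" (word 5); it is bound by the head noun immediately before it.
Its filler is the head noun "restorer", at word 4.

4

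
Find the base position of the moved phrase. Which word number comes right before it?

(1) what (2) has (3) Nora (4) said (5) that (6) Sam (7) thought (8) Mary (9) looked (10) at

The displaced element is "what" (word 1).
It is linked across 2 clause boundaries (that → Ø).
It functions as the object of the preposition "at" of "looked", so the gap sits immediately after word 10 ("at").
Base order: Nora has said that Sam thought Mary looked at what.

10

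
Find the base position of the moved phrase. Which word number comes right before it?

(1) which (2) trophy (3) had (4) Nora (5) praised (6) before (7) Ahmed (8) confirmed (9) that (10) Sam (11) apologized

5

The displaced element is "which trophy" (word 2).
It functions as the direct object of "praised", so the gap sits immediately after word 5 ("praised").
Base order: Nora had praised which trophy before Ahmed confirmed that Sam apologized.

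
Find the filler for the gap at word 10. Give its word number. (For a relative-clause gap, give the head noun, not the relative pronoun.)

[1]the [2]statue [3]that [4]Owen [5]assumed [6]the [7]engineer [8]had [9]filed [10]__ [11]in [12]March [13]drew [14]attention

The gap at 10 is the object of "filed", inside a relative clause.
The relative pronoun is "that" (word 3); it is bound by the head noun immediately before it.
Its filler is the head noun "statue", at word 2.

2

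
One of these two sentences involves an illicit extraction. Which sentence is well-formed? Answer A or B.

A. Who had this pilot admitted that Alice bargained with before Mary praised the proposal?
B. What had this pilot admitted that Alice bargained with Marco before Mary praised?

A

In B, the wh-phrase is extracted from inside an adjunct island (introduced by "before"), which blocks movement.
In A, the extraction path crosses only that-complement boundaries, which are transparent.
So A is grammatical.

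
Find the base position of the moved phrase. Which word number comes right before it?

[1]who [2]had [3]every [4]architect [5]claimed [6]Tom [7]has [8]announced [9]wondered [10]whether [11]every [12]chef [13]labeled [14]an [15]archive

8

The displaced element is "who" (word 1).
It is linked across 2 clause boundaries (Ø → Ø).
It functions as the subject of "wondered", so the gap sits immediately after word 8 ("announced").
Base order: Every architect had claimed Tom has announced that who wondered whether every chef labeled an archive.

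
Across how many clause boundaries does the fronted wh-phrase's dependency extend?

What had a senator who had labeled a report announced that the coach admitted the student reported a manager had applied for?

3

"what" is extracted from the PP object of "applied".
Boundaries crossed, outermost first: [that], [Ø], [Ø] — 3 in total.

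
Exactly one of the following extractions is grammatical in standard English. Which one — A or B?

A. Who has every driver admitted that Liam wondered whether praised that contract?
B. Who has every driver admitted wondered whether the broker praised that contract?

In A, the wh-phrase is extracted from inside a wh-island (introduced by "whether"), which blocks movement.
In B, the extraction path crosses only that-complement boundaries, which are transparent.
So B is grammatical.

B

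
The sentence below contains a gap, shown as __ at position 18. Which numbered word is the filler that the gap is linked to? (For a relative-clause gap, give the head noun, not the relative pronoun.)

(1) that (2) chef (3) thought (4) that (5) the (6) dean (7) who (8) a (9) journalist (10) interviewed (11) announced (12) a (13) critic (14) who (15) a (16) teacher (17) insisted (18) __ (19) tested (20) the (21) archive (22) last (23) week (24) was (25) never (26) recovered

13

The gap at 18 is the subject of "tested", inside a relative clause.
The relative pronoun is "who" (word 14); it is bound by the head noun immediately before it.
Its filler is the head noun "critic", at word 13.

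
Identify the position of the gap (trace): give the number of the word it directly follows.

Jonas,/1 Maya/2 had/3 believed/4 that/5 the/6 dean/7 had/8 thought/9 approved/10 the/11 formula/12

The displaced element is "Jonas" (word 1).
It is linked across 2 clause boundaries (that → Ø).
It functions as the subject of "approved", so the gap sits immediately after word 9 ("thought").
Base order: Maya had believed that the dean had thought that Jonas approved the formula.

9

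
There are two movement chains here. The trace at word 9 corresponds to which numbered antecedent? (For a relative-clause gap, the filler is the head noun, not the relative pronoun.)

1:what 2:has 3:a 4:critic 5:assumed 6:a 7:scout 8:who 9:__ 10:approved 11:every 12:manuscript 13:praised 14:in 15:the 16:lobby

The marked gap is inside the relative clause, the subject of "approved".
Its filler is the head noun "scout" (via "who"), at word 7.
(The other dependency links word 1 to a gap after word 13.)

7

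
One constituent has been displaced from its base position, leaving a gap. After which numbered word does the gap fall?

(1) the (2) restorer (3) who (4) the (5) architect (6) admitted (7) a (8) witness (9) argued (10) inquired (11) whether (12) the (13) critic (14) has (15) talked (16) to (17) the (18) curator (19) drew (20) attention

9

The displaced element is "the restorer" (word 2).
It is linked across 2 clause boundaries (Ø → Ø).
It functions as the subject of "inquired", so the gap sits immediately after word 9 ("argued").
Base order: The architect admitted a witness argued that the restorer inquired whether the critic has talked to the curator.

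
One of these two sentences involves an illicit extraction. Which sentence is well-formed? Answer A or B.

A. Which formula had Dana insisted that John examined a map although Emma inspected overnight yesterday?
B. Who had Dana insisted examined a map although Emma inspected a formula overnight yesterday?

In A, the wh-phrase is extracted from inside an adjunct island (introduced by "although"), which blocks movement.
In B, the extraction path crosses only that-complement boundaries, which are transparent.
So B is grammatical.

B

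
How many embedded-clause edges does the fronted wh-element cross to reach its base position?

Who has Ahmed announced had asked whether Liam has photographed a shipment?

1

"who" is extracted from the subject of "asked".
Boundaries crossed, outermost first: [Ø] — 1 in total.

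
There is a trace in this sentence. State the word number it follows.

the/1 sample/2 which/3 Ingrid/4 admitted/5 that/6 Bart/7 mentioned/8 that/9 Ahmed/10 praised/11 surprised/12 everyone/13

11

The displaced element is "the sample" (word 2).
It is linked across 2 clause boundaries (that → that).
It functions as the direct object of "praised", so the gap sits immediately after word 11 ("praised").
Base order: Ingrid admitted that Bart mentioned that Ahmed praised the sample.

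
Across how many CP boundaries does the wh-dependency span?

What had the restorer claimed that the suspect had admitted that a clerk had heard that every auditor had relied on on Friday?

3

"what" is extracted from the PP object of "relied".
Boundaries crossed, outermost first: [that], [that], [that] — 3 in total.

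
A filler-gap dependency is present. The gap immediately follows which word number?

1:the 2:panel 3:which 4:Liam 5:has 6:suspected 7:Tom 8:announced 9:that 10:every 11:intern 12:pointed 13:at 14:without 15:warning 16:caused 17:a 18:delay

The displaced element is "the panel" (word 2).
It is linked across 2 clause boundaries (Ø → that).
It functions as the object of the preposition "at" of "pointed", so the gap sits immediately after word 13 ("at").
Base order: Liam has suspected Tom announced that every intern pointed at the panel without warning.

13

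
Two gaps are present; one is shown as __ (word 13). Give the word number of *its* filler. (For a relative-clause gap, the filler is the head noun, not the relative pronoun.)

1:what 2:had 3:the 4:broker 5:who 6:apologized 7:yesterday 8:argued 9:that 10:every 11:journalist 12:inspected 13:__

1

The marked gap is the direct object of "inspected".
Its filler is the fronted wh-phrase "what", at word 1.
(The other dependency links word 4 to a gap after word 5.)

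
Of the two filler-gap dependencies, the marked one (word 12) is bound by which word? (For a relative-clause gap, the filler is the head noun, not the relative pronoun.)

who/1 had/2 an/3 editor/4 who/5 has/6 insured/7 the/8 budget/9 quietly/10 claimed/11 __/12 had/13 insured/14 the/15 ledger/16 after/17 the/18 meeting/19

1

The marked gap is the subject of "insured".
Its filler is the fronted wh-phrase "who", at word 1.
(The other dependency links word 4 to a gap after word 5.)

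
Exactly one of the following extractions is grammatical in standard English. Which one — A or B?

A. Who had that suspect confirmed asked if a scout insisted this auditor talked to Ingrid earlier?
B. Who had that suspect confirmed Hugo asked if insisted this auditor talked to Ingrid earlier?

In B, the wh-phrase is extracted from inside a wh-island (introduced by "if"), which blocks movement.
In A, the extraction path crosses only that-complement boundaries, which are transparent.
So A is grammatical.

A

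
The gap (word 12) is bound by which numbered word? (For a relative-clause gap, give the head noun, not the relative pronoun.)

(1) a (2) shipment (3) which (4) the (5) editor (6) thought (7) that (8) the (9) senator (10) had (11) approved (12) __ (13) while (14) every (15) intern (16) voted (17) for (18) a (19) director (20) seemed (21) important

The gap at 12 is the object of "approved", inside a relative clause.
The relative pronoun is "which" (word 3); it is bound by the head noun immediately before it.
Its filler is the head noun "shipment", at word 2.

2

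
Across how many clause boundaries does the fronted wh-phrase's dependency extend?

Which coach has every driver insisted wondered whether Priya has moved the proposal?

1

"which coach" is extracted from the subject of "wondered".
Boundaries crossed, outermost first: [Ø] — 1 in total.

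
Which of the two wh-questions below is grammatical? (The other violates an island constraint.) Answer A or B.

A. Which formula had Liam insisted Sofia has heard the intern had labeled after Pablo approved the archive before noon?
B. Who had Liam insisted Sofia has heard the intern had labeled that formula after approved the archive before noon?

A

In B, the wh-phrase is extracted from inside an adjunct island (introduced by "after"), which blocks movement.
In A, the extraction path crosses only that-complement boundaries, which are transparent.
So A is grammatical.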